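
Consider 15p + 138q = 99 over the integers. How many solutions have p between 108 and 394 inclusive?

7

gcd(138, 15):
  138 = 9×15 + 3
  15 = 5×3
so gcd(138, 15) = 3.
Back-substitute for Bézout coefficients:
  3 = 138 - 9×15
  ... = 15×(-9) + 138×(1)
Scale by 33: particular solution (-297, 33); reduce p mod 46: (25, -2).
General solution: p = 25 + 46t, q = -2 - 5t for integer t.
108 ≤ 25 + 46t ≤ 394 gives t ∈ [2, 8], which is 7 values.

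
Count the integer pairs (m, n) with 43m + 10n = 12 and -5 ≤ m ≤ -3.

gcd(43, 10):
  43 = 4×10 + 3
  10 = 3×3 + 1
  3 = 3×1
so gcd(43, 10) = 1.
Back-substitute for Bézout coefficients:
  1 = 10 - 3×3
  ... = 43×(-3) + 10×(13)
Scale by 12: particular solution (-36, 156); reduce m mod 10: (4, -16).
General solution: m = 4 + 10t, n = -16 - 43t for integer t.
-5 ≤ 4 + 10t ≤ -3 gives t ∈ [0, -1], which is 0 values.

0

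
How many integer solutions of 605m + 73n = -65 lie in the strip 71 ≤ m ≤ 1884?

gcd(605, 73) = 1.
By Bézout, 605·(7) + 73·(-58) = 1.
Particular solution: (56, -465).
General solution: m = 56 + 73t, n = -465 - 605t for integer t.
71 ≤ 56 + 73t ≤ 1884 gives t ∈ [1, 25], which is 25 values.

25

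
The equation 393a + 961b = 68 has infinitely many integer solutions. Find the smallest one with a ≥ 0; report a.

142

gcd(961, 393) = 1  (961 = 2×393 + 175, 393 = 2×175 + 43, 175 = 4×43 + 3, 43 = 14×3 + 1, 3 = 3×1).
1 divides 68, so solutions exist.
Back-substituting, 393×(313) + 961×(-128) = 1.
Scale by 68/1 = 68: (a₀, b₀) = (21284, -8704).
General solution: a = 21284 + 961t, b = -8704 - 393t for integer t.
a ≥ 0: smallest is 21284 mod 961 = 142 (at t = -22), with b = -58.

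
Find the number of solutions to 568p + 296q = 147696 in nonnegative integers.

7

gcd(568, 296) = 8.
By Bézout, 568·(12) + 296·(-23) = 8.
One solution: (25, 451).
General: p = 25 + 37t, q = 451 - 71t.
p ≥ 0 ⇒ t ≥ 0; q ≥ 0 ⇒ t ≤ 6. So t ∈ [0, 6]: 7 solutions.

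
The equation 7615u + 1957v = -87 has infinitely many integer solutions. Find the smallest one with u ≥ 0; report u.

910

gcd(7615, 1957):
  7615 = 3×1957 + 1744
  1957 = 1×1744 + 213
  1744 = 8×213 + 40
  213 = 5×40 + 13
  40 = 3×13 + 1
  13 = 13×1
so gcd(7615, 1957) = 1.
1 divides -87, so solutions exist.
Back-substitute for Bézout coefficients:
  1 = 40 - 3×13
  ... = 7615×(147) + 1957×(-572)
Scale by -87/1 = -87: (u₀, v₀) = (-12789, 49764).
General solution: u = -12789 + 1957t, v = 49764 - 7615t for integer t.
u ≥ 0: smallest is -12789 mod 1957 = 910 (at t = 7), with v = -3541.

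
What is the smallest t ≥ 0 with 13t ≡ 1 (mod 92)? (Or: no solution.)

gcd(92, 13) = 1.
1 divides 1, so solutions exist.
By Bézout, 13×(-7) + 92×(1) = 1.
So 13×(-7) ≡ 1 (mod 92); multiply by 1: t ≡ -7 (mod 92).
Smallest nonnegative: t = -7 mod 92 = 85.

85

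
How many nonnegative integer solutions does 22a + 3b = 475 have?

gcd(22, 3) = 1.
By Bézout, 22·(1) + 3·(-7) = 1.
One solution: (1, 151).
General: a = 1 + 3t, b = 151 - 22t.
a ≥ 0 ⇒ t ≥ 0; b ≥ 0 ⇒ t ≤ 6. So t ∈ [0, 6]: 7 solutions.

7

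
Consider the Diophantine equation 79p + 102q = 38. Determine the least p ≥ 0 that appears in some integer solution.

56

gcd(102, 79) = 1  (102 = 1*79 + 23, 79 = 3*23 + 10, 23 = 2*10 + 3, 10 = 3*3 + 1, 3 = 3*1).
1 divides 38, so solutions exist.
Back-substituting, 79*(31) + 102*(-24) = 1.
Scale by 38/1 = 38: (p₀, q₀) = (1178, -912).
General solution: p = 1178 + 102t, q = -912 - 79t for integer t.
p ≥ 0: smallest is 1178 mod 102 = 56 (at t = -11), with q = -43.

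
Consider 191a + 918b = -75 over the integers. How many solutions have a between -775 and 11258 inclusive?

13

gcd(918, 191):
  918 = 4*191 + 154
  191 = 1*154 + 37
  154 = 4*37 + 6
  37 = 6*6 + 1
  6 = 6*1
so gcd(918, 191) = 1.
Back-substitute for Bézout coefficients:
  1 = 37 - 6*6
  ... = 191*(149) + 918*(-31)
Scale by -75: particular solution (-11175, 2325); reduce a mod 918: (759, -158).
General solution: a = 759 + 918t, b = -158 - 191t for integer t.
-775 ≤ 759 + 918t ≤ 11258 gives t ∈ [-1, 11], which is 13 values.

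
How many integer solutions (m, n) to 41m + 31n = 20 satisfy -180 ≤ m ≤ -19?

gcd(41, 31) = 1.
By Bézout, 41×(-3) + 31×(4) = 1.
Particular solution: (2, -2).
General solution: m = 2 + 31t, n = -2 - 41t for integer t.
-180 ≤ 2 + 31t ≤ -19 gives t ∈ [-5, -1], which is 5 values.

5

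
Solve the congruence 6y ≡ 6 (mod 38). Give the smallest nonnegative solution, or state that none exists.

gcd(38, 6) = 2.
2 divides 6, so solutions exist.
By Bézout, 6*(-6) + 38*(1) = 2.
So 6*(-6) ≡ 2 (mod 38); multiply by 3: y ≡ -18 (mod 19).
Smallest nonnegative: y = -18 mod 19 = 1.

1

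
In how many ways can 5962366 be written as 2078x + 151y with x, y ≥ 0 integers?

gcd(2078, 151) = 1  (2078 = 13*151 + 115, 151 = 1*115 + 36, 115 = 3*36 + 7, 36 = 5*7 + 1, 7 = 7*1).
Back-substituting, 2078*(-21) + 151*(289) = 1.
Scale by 5962366: one solution is (-125209686, 1723123774). Reduce x mod 151: (118, 37862).
General: x = 118 + 151t, y = 37862 - 2078t.
x ≥ 0 ⇒ t ≥ 0; y ≥ 0 ⇒ t ≤ 18. So t ∈ [0, 18]: 19 solutions.

19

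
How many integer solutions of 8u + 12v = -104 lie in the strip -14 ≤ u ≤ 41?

gcd(12, 8) = 4  (12 = 1×8 + 4, 8 = 2×4).
Back-substituting, 8×(-1) + 12×(1) = 4.
Scale by -26: particular solution (26, -26); reduce u mod 3: (2, -10).
General solution: u = 2 + 3t, v = -10 - 2t for integer t.
-14 ≤ 2 + 3t ≤ 41 gives t ∈ [-5, 13], which is 19 values.

19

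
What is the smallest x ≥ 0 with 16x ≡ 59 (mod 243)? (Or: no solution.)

110

gcd(243, 16) = 1  (243 = 15*16 + 3, 16 = 5*3 + 1, 3 = 3*1).
1 divides 59, so solutions exist.
Back-substituting, 16*(76) + 243*(-5) = 1.
So 16*(76) ≡ 1 (mod 243); multiply by 59: x ≡ 4484 (mod 243).
Smallest nonnegative: x = 4484 mod 243 = 110.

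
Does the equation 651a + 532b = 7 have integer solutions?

gcd(651, 532) = 7  (651 = 1×532 + 119, 532 = 4×119 + 56, 119 = 2×56 + 7, 56 = 8×7).
7 divides 7, so integer solutions exist.

yes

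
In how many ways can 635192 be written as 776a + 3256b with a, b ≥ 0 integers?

gcd(3256, 776):
  3256 = 4×776 + 152
  776 = 5×152 + 16
  152 = 9×16 + 8
  16 = 2×8
so gcd(3256, 776) = 8.
Back-substitute for Bézout coefficients:
  8 = 152 - 9×16
  ... = 776×(-193) + 3256×(46)
Scale by 79399: one solution is (-15324007, 3652354). Reduce a mod 407: (357, 110).
General: a = 357 + 407t, b = 110 - 97t.
a ≥ 0 ⇒ t ≥ 0; b ≥ 0 ⇒ t ≤ 1. So t ∈ [0, 1]: 2 solutions.

2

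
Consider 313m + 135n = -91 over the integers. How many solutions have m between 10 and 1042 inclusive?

8

gcd(313, 135) = 1  (313 = 2×135 + 43, 135 = 3×43 + 6, 43 = 7×6 + 1, 6 = 6×1).
Back-substituting, 313×(22) + 135×(-51) = 1.
Scale by -91: particular solution (-2002, 4641); reduce m mod 135: (23, -54).
General solution: m = 23 + 135t, n = -54 - 313t for integer t.
10 ≤ 23 + 135t ≤ 1042 gives t ∈ [0, 7], which is 8 values.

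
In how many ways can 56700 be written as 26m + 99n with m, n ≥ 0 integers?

gcd(99, 26):
  99 = 3×26 + 21
  26 = 1×21 + 5
  21 = 4×5 + 1
  5 = 5×1
so gcd(99, 26) = 1.
Back-substitute for Bézout coefficients:
  1 = 21 - 4×5
  ... = 26×(-19) + 99×(5)
Scale by 56700: one solution is (-1077300, 283500). Reduce m mod 99: (18, 568).
General: m = 18 + 99t, n = 568 - 26t.
m ≥ 0 ⇒ t ≥ 0; n ≥ 0 ⇒ t ≤ 21. So t ∈ [0, 21]: 22 solutions.

22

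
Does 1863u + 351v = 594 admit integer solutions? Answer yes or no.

gcd(1863, 351):
  1863 = 5·351 + 108
  351 = 3·108 + 27
  108 = 4·27
so gcd(1863, 351) = 27.
27 divides 594, so integer solutions exist.

yes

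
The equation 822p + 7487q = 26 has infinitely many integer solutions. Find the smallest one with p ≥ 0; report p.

7232

gcd(7487, 822) = 1.
1 divides 26, so solutions exist.
By Bézout, 822×(1430) + 7487×(-157) = 1.
Scale by 26/1 = 26: (p₀, q₀) = (37180, -4082).
General solution: p = 37180 + 7487t, q = -4082 - 822t for integer t.
p ≥ 0: smallest is 37180 mod 7487 = 7232 (at t = -4), with q = -794.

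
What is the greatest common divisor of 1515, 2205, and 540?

15

gcd(2205, 1515):
  2205 = 1·1515 + 690
  1515 = 2·690 + 135
  690 = 5·135 + 15
  135 = 9·15
so gcd(2205, 1515) = 15.
gcd(15, 540) = 15.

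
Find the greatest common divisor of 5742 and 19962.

18

gcd(19962, 5742):
  19962 = 3*5742 + 2736
  5742 = 2*2736 + 270
  2736 = 10*270 + 36
  270 = 7*36 + 18
  36 = 2*18
so gcd(19962, 5742) = 18.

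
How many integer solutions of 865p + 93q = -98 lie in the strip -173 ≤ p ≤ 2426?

28

gcd(865, 93) = 1  (865 = 9*93 + 28, 93 = 3*28 + 9, 28 = 3*9 + 1, 9 = 9*1).
Back-substituting, 865*(10) + 93*(-93) = 1.
Scale by -98: particular solution (-980, 9114); reduce p mod 93: (43, -401).
General solution: p = 43 + 93t, q = -401 - 865t for integer t.
-173 ≤ 43 + 93t ≤ 2426 gives t ∈ [-2, 25], which is 28 values.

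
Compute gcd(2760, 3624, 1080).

24

gcd(3624, 2760):
  3624 = 1·2760 + 864
  2760 = 3·864 + 168
  864 = 5·168 + 24
  168 = 7·24
so gcd(3624, 2760) = 24.
gcd(24, 1080) = 24.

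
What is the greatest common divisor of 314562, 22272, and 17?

1

gcd(314562, 22272):
  314562 = 14*22272 + 2754
  22272 = 8*2754 + 240
  2754 = 11*240 + 114
  240 = 2*114 + 12
  114 = 9*12 + 6
  12 = 2*6
so gcd(314562, 22272) = 6.
gcd(6, 17) = 1.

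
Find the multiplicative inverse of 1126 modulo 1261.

gcd(1261, 1126) = 1  (1261 = 1·1126 + 135, 1126 = 8·135 + 46, 135 = 2·46 + 43, 46 = 1·43 + 3, 43 = 14·3 + 1, 3 = 3·1).
Back-substituting, 1126·(-411) + 1261·(367) = 1.
So 1126·-411 ≡ 1 (mod 1261), and -411 mod 1261 = 850.

850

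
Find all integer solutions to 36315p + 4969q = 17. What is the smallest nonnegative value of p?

gcd(36315, 4969):
  36315 = 7*4969 + 1532
  4969 = 3*1532 + 373
  1532 = 4*373 + 40
  373 = 9*40 + 13
  40 = 3*13 + 1
  13 = 13*1
so gcd(36315, 4969) = 1.
1 divides 17, so solutions exist.
Back-substitute for Bézout coefficients:
  1 = 40 - 3*13
  ... = 36315*(373) + 4969*(-2726)
Scale by 17/1 = 17: (p₀, q₀) = (6341, -46342).
General solution: p = 6341 + 4969t, q = -46342 - 36315t for integer t.
p ≥ 0: smallest is 6341 mod 4969 = 1372 (at t = -1), with q = -10027.

1372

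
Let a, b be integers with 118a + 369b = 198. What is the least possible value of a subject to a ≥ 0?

108

gcd(369, 118) = 1  (369 = 3·118 + 15, 118 = 7·15 + 13, 15 = 1·13 + 2, 13 = 6·2 + 1, 2 = 2·1).
1 divides 198, so solutions exist.
Back-substituting, 118·(172) + 369·(-55) = 1.
Scale by 198/1 = 198: (a₀, b₀) = (34056, -10890).
General solution: a = 34056 + 369t, b = -10890 - 118t for integer t.
a ≥ 0: smallest is 34056 mod 369 = 108 (at t = -92), with b = -34.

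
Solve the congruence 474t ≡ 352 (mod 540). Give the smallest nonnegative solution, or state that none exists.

no solution

gcd(540, 474) = 6.
6 does not divide 352, so the congruence has no solution.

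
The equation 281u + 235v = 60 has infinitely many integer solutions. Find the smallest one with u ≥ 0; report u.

175

gcd(281, 235):
  281 = 1·235 + 46
  235 = 5·46 + 5
  46 = 9·5 + 1
  5 = 5·1
so gcd(281, 235) = 1.
1 divides 60, so solutions exist.
Back-substitute for Bézout coefficients:
  1 = 46 - 9·5
  ... = 281·(46) + 235·(-55)
Scale by 60/1 = 60: (u₀, v₀) = (2760, -3300).
General solution: u = 2760 + 235t, v = -3300 - 281t for integer t.
u ≥ 0: smallest is 2760 mod 235 = 175 (at t = -11), with v = -209.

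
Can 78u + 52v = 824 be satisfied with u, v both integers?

no

gcd(78, 52) = 26  (78 = 1×52 + 26, 52 = 2×26).
26 does not divide 824 (remainder 18), so no integer solutions.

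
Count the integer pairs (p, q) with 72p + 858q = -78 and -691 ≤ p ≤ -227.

3

gcd(858, 72):
  858 = 11·72 + 66
  72 = 1·66 + 6
  66 = 11·6
so gcd(858, 72) = 6.
Back-substitute for Bézout coefficients:
  6 = 72 - 1·66
  ... = 72·(12) + 858·(-1)
Scale by -13: particular solution (-156, 13); reduce p mod 143: (130, -11).
General solution: p = 130 + 143t, q = -11 - 12t for integer t.
-691 ≤ 130 + 143t ≤ -227 gives t ∈ [-5, -3], which is 3 values.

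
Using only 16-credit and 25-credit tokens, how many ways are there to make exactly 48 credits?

1

Need nonnegative integers with 16j + 25k = 48.
gcd(16, 25) = 1, and 16·(11) + 25·(-7) = 1.
So (j₀, k₀) = (528, -336); general j = 528 + 25t, k = -336 - 16t.
j ≥ 0 ⇒ t ≥ -21; k ≥ 0 ⇒ t ≤ -21. That's 1 value of t.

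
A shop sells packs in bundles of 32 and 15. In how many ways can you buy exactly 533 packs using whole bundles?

1

Need nonnegative integers with 32j + 15k = 533.
gcd(32, 15) = 1, and 32·(-7) + 15·(15) = 1.
So (j₀, k₀) = (-3731, 7995); general j = -3731 + 15t, k = 7995 - 32t.
j ≥ 0 ⇒ t ≥ 249; k ≥ 0 ⇒ t ≤ 249. That's 1 value of t.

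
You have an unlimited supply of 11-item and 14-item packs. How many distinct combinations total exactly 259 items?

Need nonnegative integers with 11j + 14k = 259.
gcd(11, 14) = 1, and 11·(-5) + 14·(4) = 1.
So (j₀, k₀) = (-1295, 1036); general j = -1295 + 14t, k = 1036 - 11t.
j ≥ 0 ⇒ t ≥ 93; k ≥ 0 ⇒ t ≤ 94. That's 2 values of t.

2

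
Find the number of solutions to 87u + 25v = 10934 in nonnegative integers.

5

gcd(87, 25) = 1  (87 = 3×25 + 12, 25 = 2×12 + 1, 12 = 12×1).
Back-substituting, 87×(-2) + 25×(7) = 1.
Scale by 10934: one solution is (-21868, 76538). Reduce u mod 25: (7, 413).
General: u = 7 + 25t, v = 413 - 87t.
u ≥ 0 ⇒ t ≥ 0; v ≥ 0 ⇒ t ≤ 4. So t ∈ [0, 4]: 5 solutions.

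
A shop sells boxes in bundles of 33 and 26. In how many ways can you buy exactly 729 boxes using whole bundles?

Need nonnegative integers with 33j + 26k = 729.
gcd(33, 26) = 1, and 33·(-11) + 26·(14) = 1.
So (j₀, k₀) = (-8019, 10206); general j = -8019 + 26t, k = 10206 - 33t.
j ≥ 0 ⇒ t ≥ 309; k ≥ 0 ⇒ t ≤ 309. That's 1 value of t.

1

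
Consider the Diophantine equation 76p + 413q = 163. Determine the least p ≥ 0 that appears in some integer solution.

138

gcd(413, 76) = 1.
1 divides 163, so solutions exist.
By Bézout, 76×(125) + 413×(-23) = 1.
Scale by 163/1 = 163: (p₀, q₀) = (20375, -3749).
General solution: p = 20375 + 413t, q = -3749 - 76t for integer t.
p ≥ 0: smallest is 20375 mod 413 = 138 (at t = -49), with q = -25.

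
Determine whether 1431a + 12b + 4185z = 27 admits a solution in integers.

yes

gcd(1431, 12) = 3  (1431 = 119·12 + 3, 12 = 4·3).
gcd(3, 4185) = 3.
3 divides 27, so integer solutions exist.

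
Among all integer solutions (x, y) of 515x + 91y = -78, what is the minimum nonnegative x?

gcd(515, 91) = 1  (515 = 5×91 + 60, 91 = 1×60 + 31, 60 = 1×31 + 29, 31 = 1×29 + 2, 29 = 14×2 + 1, 2 = 2×1).
1 divides -78, so solutions exist.
Back-substituting, 515×(44) + 91×(-249) = 1.
Scale by -78/1 = -78: (x₀, y₀) = (-3432, 19422).
General solution: x = -3432 + 91t, y = 19422 - 515t for integer t.
x ≥ 0: smallest is -3432 mod 91 = 26 (at t = 38), with y = -148.

26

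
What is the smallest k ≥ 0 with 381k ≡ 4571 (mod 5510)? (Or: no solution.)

2861

gcd(5510, 381) = 1.
1 divides 4571, so solutions exist.
By Bézout, 381×(2661) + 5510×(-184) = 1.
So 381×(2661) ≡ 1 (mod 5510); multiply by 4571: k ≡ 12163431 (mod 5510).
Smallest nonnegative: k = 12163431 mod 5510 = 2861.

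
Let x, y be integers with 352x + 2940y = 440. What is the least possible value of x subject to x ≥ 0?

gcd(2940, 352) = 4  (2940 = 8*352 + 124, 352 = 2*124 + 104, 124 = 1*104 + 20, 104 = 5*20 + 4, 20 = 5*4).
4 divides 440, so solutions exist.
Back-substituting, 352*(142) + 2940*(-17) = 4.
Scale by 440/4 = 110: (x₀, y₀) = (15620, -1870).
General solution: x = 15620 + 735t, y = -1870 - 88t for integer t.
x ≥ 0: smallest is 15620 mod 735 = 185 (at t = -21), with y = -22.

185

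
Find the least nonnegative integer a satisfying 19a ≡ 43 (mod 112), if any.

73

gcd(112, 19) = 1.
1 divides 43, so solutions exist.
By Bézout, 19·(-53) + 112·(9) = 1.
So 19·(-53) ≡ 1 (mod 112); multiply by 43: a ≡ -2279 (mod 112).
Smallest nonnegative: a = -2279 mod 112 = 73.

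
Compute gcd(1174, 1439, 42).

1

gcd(1439, 1174):
  1439 = 1·1174 + 265
  1174 = 4·265 + 114
  265 = 2·114 + 37
  114 = 3·37 + 3
  37 = 12·3 + 1
  3 = 3·1
so gcd(1439, 1174) = 1.
gcd(1, 42) = 1.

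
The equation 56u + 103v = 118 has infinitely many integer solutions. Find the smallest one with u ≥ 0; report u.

72

gcd(103, 56) = 1.
1 divides 118, so solutions exist.
By Bézout, 56·(46) + 103·(-25) = 1.
Scale by 118/1 = 118: (u₀, v₀) = (5428, -2950).
General solution: u = 5428 + 103t, v = -2950 - 56t for integer t.
u ≥ 0: smallest is 5428 mod 103 = 72 (at t = -52), with v = -38.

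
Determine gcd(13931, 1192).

1

gcd(13931, 1192):
  13931 = 11×1192 + 819
  1192 = 1×819 + 373
  819 = 2×373 + 73
  373 = 5×73 + 8
  73 = 9×8 + 1
  8 = 8×1
so gcd(13931, 1192) = 1.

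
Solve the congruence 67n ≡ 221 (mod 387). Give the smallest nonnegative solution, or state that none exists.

gcd(387, 67):
  387 = 5·67 + 52
  67 = 1·52 + 15
  52 = 3·15 + 7
  15 = 2·7 + 1
  7 = 7·1
so gcd(387, 67) = 1.
1 divides 221, so solutions exist.
Back-substitute for Bézout coefficients:
  1 = 15 - 2·7
  ... = 67·(52) + 387·(-9)
So 67·(52) ≡ 1 (mod 387); multiply by 221: n ≡ 11492 (mod 387).
Smallest nonnegative: n = 11492 mod 387 = 269.

269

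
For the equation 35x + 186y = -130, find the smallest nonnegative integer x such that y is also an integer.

gcd(186, 35) = 1  (186 = 5·35 + 11, 35 = 3·11 + 2, 11 = 5·2 + 1, 2 = 2·1).
1 divides -130, so solutions exist.
Back-substituting, 35·(-85) + 186·(16) = 1.
Scale by -130/1 = -130: (x₀, y₀) = (11050, -2080).
General solution: x = 11050 + 186t, y = -2080 - 35t for integer t.
x ≥ 0: smallest is 11050 mod 186 = 76 (at t = -59), with y = -15.

76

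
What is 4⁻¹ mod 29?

22

gcd(29, 4):
  29 = 7*4 + 1
  4 = 4*1
so gcd(29, 4) = 1.
Back-substitute for Bézout coefficients:
  1 = 29 - 7*4
  ... = 4*(-7) + 29*(1)
So 4*-7 ≡ 1 (mod 29), and -7 mod 29 = 22.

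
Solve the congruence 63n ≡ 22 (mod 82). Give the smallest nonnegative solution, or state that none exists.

42

gcd(82, 63) = 1  (82 = 1*63 + 19, 63 = 3*19 + 6, 19 = 3*6 + 1, 6 = 6*1).
1 divides 22, so solutions exist.
Back-substituting, 63*(-13) + 82*(10) = 1.
So 63*(-13) ≡ 1 (mod 82); multiply by 22: n ≡ -286 (mod 82).
Smallest nonnegative: n = -286 mod 82 = 42.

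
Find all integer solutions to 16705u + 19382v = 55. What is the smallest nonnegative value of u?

gcd(19382, 16705) = 1.
1 divides 55, so solutions exist.
By Bézout, 16705·(-1477) + 19382·(1273) = 1.
Scale by 55/1 = 55: (u₀, v₀) = (-81235, 70015).
General solution: u = -81235 + 19382t, v = 70015 - 16705t for integer t.
u ≥ 0: smallest is -81235 mod 19382 = 15675 (at t = 5), with v = -13510.

15675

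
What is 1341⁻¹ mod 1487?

gcd(1487, 1341) = 1  (1487 = 1*1341 + 146, 1341 = 9*146 + 27, 146 = 5*27 + 11, 27 = 2*11 + 5, 11 = 2*5 + 1, 5 = 5*1).
Back-substituting, 1341*(-275) + 1487*(248) = 1.
So 1341*-275 ≡ 1 (mod 1487), and -275 mod 1487 = 1212.

1212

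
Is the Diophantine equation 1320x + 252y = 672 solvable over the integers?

yes

gcd(1320, 252):
  1320 = 5×252 + 60
  252 = 4×60 + 12
  60 = 5×12
so gcd(1320, 252) = 12.
12 divides 672, so integer solutions exist.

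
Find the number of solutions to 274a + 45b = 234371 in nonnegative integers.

19

gcd(274, 45):
  274 = 6*45 + 4
  45 = 11*4 + 1
  4 = 4*1
so gcd(274, 45) = 1.
Back-substitute for Bézout coefficients:
  1 = 45 - 11*4
  ... = 274*(-11) + 45*(67)
Scale by 234371: one solution is (-2578081, 15702857). Reduce a mod 45: (14, 5123).
General: a = 14 + 45t, b = 5123 - 274t.
a ≥ 0 ⇒ t ≥ 0; b ≥ 0 ⇒ t ≤ 18. So t ∈ [0, 18]: 19 solutions.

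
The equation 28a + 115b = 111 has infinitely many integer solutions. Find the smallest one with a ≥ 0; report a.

gcd(115, 28) = 1  (115 = 4·28 + 3, 28 = 9·3 + 1, 3 = 3·1).
1 divides 111, so solutions exist.
Back-substituting, 28·(37) + 115·(-9) = 1.
Scale by 111/1 = 111: (a₀, b₀) = (4107, -999).
General solution: a = 4107 + 115t, b = -999 - 28t for integer t.
a ≥ 0: smallest is 4107 mod 115 = 82 (at t = -35), with b = -19.

82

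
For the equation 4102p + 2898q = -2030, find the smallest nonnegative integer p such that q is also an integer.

gcd(4102, 2898) = 14.
14 divides -2030, so solutions exist.
By Bézout, 4102·(65) + 2898·(-92) = 14.
Scale by -2030/14 = -145: (p₀, q₀) = (-9425, 13340).
General solution: p = -9425 + 207t, q = 13340 - 293t for integer t.
p ≥ 0: smallest is -9425 mod 207 = 97 (at t = 46), with q = -138.

97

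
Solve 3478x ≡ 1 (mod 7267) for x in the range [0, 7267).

gcd(7267, 3478) = 1  (7267 = 2×3478 + 311, 3478 = 11×311 + 57, 311 = 5×57 + 26, 57 = 2×26 + 5, 26 = 5×5 + 1, 5 = 5×1).
Back-substituting, 3478×(-1402) + 7267×(671) = 1.
So 3478×-1402 ≡ 1 (mod 7267), and -1402 mod 7267 = 5865.

5865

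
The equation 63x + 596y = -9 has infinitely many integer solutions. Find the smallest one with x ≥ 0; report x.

85

gcd(596, 63) = 1.
1 divides -9, so solutions exist.
By Bézout, 63·(123) + 596·(-13) = 1.
Scale by -9/1 = -9: (x₀, y₀) = (-1107, 117).
General solution: x = -1107 + 596t, y = 117 - 63t for integer t.
x ≥ 0: smallest is -1107 mod 596 = 85 (at t = 2), with y = -9.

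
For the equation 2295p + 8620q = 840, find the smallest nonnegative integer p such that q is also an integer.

gcd(8620, 2295):
  8620 = 3*2295 + 1735
  2295 = 1*1735 + 560
  1735 = 3*560 + 55
  560 = 10*55 + 10
  55 = 5*10 + 5
  10 = 2*5
so gcd(8620, 2295) = 5.
5 divides 840, so solutions exist.
Back-substitute for Bézout coefficients:
  5 = 55 - 5*10
  ... = 2295*(-785) + 8620*(209)
Scale by 840/5 = 168: (p₀, q₀) = (-131880, 35112).
General solution: p = -131880 + 1724t, q = 35112 - 459t for integer t.
p ≥ 0: smallest is -131880 mod 1724 = 868 (at t = 77), with q = -231.

868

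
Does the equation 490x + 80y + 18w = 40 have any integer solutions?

yes

gcd(490, 80) = 10.
gcd(10, 18) = 2.
2 divides 40, so integer solutions exist.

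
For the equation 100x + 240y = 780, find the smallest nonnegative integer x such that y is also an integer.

3

gcd(240, 100) = 20  (240 = 2*100 + 40, 100 = 2*40 + 20, 40 = 2*20).
20 divides 780, so solutions exist.
Back-substituting, 100*(5) + 240*(-2) = 20.
Scale by 780/20 = 39: (x₀, y₀) = (195, -78).
General solution: x = 195 + 12t, y = -78 - 5t for integer t.
x ≥ 0: smallest is 195 mod 12 = 3 (at t = -16), with y = 2.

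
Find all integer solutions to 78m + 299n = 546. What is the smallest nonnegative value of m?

7

gcd(299, 78) = 13  (299 = 3×78 + 65, 78 = 1×65 + 13, 65 = 5×13).
13 divides 546, so solutions exist.
Back-substituting, 78×(4) + 299×(-1) = 13.
Scale by 546/13 = 42: (m₀, n₀) = (168, -42).
General solution: m = 168 + 23t, n = -42 - 6t for integer t.
m ≥ 0: smallest is 168 mod 23 = 7 (at t = -7), with n = 0.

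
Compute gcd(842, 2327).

1

gcd(2327, 842) = 1  (2327 = 2·842 + 643, 842 = 1·643 + 199, 643 = 3·199 + 46, 199 = 4·46 + 15, 46 = 3·15 + 1, 15 = 15·1).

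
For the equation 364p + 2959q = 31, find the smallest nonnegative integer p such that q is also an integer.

1065

gcd(2959, 364) = 1  (2959 = 8×364 + 47, 364 = 7×47 + 35, 47 = 1×35 + 12, 35 = 2×12 + 11, 12 = 1×11 + 1, 11 = 11×1).
1 divides 31, so solutions exist.
Back-substituting, 364×(-252) + 2959×(31) = 1.
Scale by 31/1 = 31: (p₀, q₀) = (-7812, 961).
General solution: p = -7812 + 2959t, q = 961 - 364t for integer t.
p ≥ 0: smallest is -7812 mod 2959 = 1065 (at t = 3), with q = -131.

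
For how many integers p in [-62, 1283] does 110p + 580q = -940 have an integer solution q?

gcd(580, 110) = 10.
By Bézout, 110·(-21) + 580·(4) = 10.
Particular solution: (2, -2).
General solution: p = 2 + 58t, q = -2 - 11t for integer t.
-62 ≤ 2 + 58t ≤ 1283 gives t ∈ [-1, 22], which is 24 values.

24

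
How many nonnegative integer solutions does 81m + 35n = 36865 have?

gcd(81, 35):
  81 = 2*35 + 11
  35 = 3*11 + 2
  11 = 5*2 + 1
  2 = 2*1
so gcd(81, 35) = 1.
Back-substitute for Bézout coefficients:
  1 = 11 - 5*2
  ... = 81*(16) + 35*(-37)
Scale by 36865: one solution is (589840, -1364005). Reduce m mod 35: (20, 1007).
General: m = 20 + 35t, n = 1007 - 81t.
m ≥ 0 ⇒ t ≥ 0; n ≥ 0 ⇒ t ≤ 12. So t ∈ [0, 12]: 13 solutions.

13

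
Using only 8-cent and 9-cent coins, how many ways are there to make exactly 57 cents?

Need nonnegative integers with 8j + 9k = 57.
gcd(8, 9) = 1, and 8·(-1) + 9·(1) = 1.
So (j₀, k₀) = (-57, 57); general j = -57 + 9t, k = 57 - 8t.
j ≥ 0 ⇒ t ≥ 7; k ≥ 0 ⇒ t ≤ 7. That's 1 value of t.

1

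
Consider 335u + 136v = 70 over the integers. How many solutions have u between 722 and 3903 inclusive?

23

gcd(335, 136) = 1.
By Bézout, 335*(-41) + 136*(101) = 1.
Particular solution: (122, -300).
General solution: u = 122 + 136t, v = -300 - 335t for integer t.
722 ≤ 122 + 136t ≤ 3903 gives t ∈ [5, 27], which is 23 values.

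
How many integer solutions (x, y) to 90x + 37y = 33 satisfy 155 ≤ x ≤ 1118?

26

gcd(90, 37):
  90 = 2·37 + 16
  37 = 2·16 + 5
  16 = 3·5 + 1
  5 = 5·1
so gcd(90, 37) = 1.
Back-substitute for Bézout coefficients:
  1 = 16 - 3·5
  ... = 90·(7) + 37·(-17)
Scale by 33: particular solution (231, -561); reduce x mod 37: (9, -21).
General solution: x = 9 + 37t, y = -21 - 90t for integer t.
155 ≤ 9 + 37t ≤ 1118 gives t ∈ [4, 29], which is 26 values.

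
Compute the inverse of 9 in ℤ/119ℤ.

53

gcd(119, 9) = 1  (119 = 13×9 + 2, 9 = 4×2 + 1, 2 = 2×1).
Back-substituting, 9×(53) + 119×(-4) = 1.
So 9×53 ≡ 1 (mod 119), and 53 mod 119 = 53.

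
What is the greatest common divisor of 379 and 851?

gcd(851, 379):
  851 = 2·379 + 93
  379 = 4·93 + 7
  93 = 13·7 + 2
  7 = 3·2 + 1
  2 = 2·1
so gcd(851, 379) = 1.

1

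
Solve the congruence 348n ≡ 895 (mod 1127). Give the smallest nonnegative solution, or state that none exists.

375

gcd(1127, 348) = 1  (1127 = 3·348 + 83, 348 = 4·83 + 16, 83 = 5·16 + 3, 16 = 5·3 + 1, 3 = 3·1).
1 divides 895, so solutions exist.
Back-substituting, 348·(353) + 1127·(-109) = 1.
So 348·(353) ≡ 1 (mod 1127); multiply by 895: n ≡ 315935 (mod 1127).
Smallest nonnegative: n = 315935 mod 1127 = 375.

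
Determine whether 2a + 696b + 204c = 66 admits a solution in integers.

yes

gcd(696, 2):
  696 = 348·2
so gcd(696, 2) = 2.
gcd(2, 204) = 2.
2 divides 66, so integer solutions exist.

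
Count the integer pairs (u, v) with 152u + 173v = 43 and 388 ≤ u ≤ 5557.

30

gcd(173, 152) = 1.
By Bézout, 152·(-33) + 173·(29) = 1.
Particular solution: (138, -121).
General solution: u = 138 + 173t, v = -121 - 152t for integer t.
388 ≤ 138 + 173t ≤ 5557 gives t ∈ [2, 31], which is 30 values.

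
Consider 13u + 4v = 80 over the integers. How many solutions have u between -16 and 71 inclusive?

gcd(13, 4):
  13 = 3×4 + 1
  4 = 4×1
so gcd(13, 4) = 1.
Back-substitute for Bézout coefficients:
  1 = 13 - 3×4
  ... = 13×(1) + 4×(-3)
Scale by 80: particular solution (80, -240); reduce u mod 4: (0, 20).
General solution: u = 0 + 4t, v = 20 - 13t for integer t.
-16 ≤ 0 + 4t ≤ 71 gives t ∈ [-4, 17], which is 22 values.

22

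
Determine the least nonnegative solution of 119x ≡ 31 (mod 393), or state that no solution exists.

314

gcd(393, 119) = 1.
1 divides 31, so solutions exist.
By Bézout, 119×(-142) + 393×(43) = 1.
So 119×(-142) ≡ 1 (mod 393); multiply by 31: x ≡ -4402 (mod 393).
Smallest nonnegative: x = -4402 mod 393 = 314.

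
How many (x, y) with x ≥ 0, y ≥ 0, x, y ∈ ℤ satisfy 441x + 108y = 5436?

1

gcd(441, 108) = 9  (441 = 4·108 + 9, 108 = 12·9).
Back-substituting, 441·(1) + 108·(-4) = 9.
Scale by 604: one solution is (604, -2416). Reduce x mod 12: (4, 34).
General: x = 4 + 12t, y = 34 - 49t.
x ≥ 0 ⇒ t ≥ 0; y ≥ 0 ⇒ t ≤ 0. So t ∈ [0, 0]: 1 solution.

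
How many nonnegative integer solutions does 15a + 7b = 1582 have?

16

gcd(15, 7) = 1.
By Bézout, 15*(1) + 7*(-2) = 1.
One solution: (0, 226).
General: a = 0 + 7t, b = 226 - 15t.
a ≥ 0 ⇒ t ≥ 0; b ≥ 0 ⇒ t ≤ 15. So t ∈ [0, 15]: 16 solutions.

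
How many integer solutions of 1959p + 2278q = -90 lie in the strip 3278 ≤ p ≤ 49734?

gcd(2278, 1959) = 1.
By Bézout, 1959×(557) + 2278×(-479) = 1.
Particular solution: (2264, -1947).
General solution: p = 2264 + 2278t, q = -1947 - 1959t for integer t.
3278 ≤ 2264 + 2278t ≤ 49734 gives t ∈ [1, 20], which is 20 values.

20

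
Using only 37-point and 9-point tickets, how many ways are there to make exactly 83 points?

1

Need nonnegative integers with 37j + 9k = 83.
gcd(37, 9) = 1, and 37·(1) + 9·(-4) = 1.
So (j₀, k₀) = (83, -332); general j = 83 + 9t, k = -332 - 37t.
j ≥ 0 ⇒ t ≥ -9; k ≥ 0 ⇒ t ≤ -9. That's 1 value of t.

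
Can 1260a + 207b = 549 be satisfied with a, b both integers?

gcd(1260, 207) = 9  (1260 = 6×207 + 18, 207 = 11×18 + 9, 18 = 2×9).
9 divides 549, so integer solutions exist.

yes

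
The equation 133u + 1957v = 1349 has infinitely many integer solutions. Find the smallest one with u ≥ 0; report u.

gcd(1957, 133) = 19.
19 divides 1349, so solutions exist.
By Bézout, 133*(-44) + 1957*(3) = 19.
Scale by 1349/19 = 71: (u₀, v₀) = (-3124, 213).
General solution: u = -3124 + 103t, v = 213 - 7t for integer t.
u ≥ 0: smallest is -3124 mod 103 = 69 (at t = 31), with v = -4.

69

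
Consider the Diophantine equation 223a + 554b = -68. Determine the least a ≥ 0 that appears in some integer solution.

gcd(554, 223):
  554 = 2*223 + 108
  223 = 2*108 + 7
  108 = 15*7 + 3
  7 = 2*3 + 1
  3 = 3*1
so gcd(554, 223) = 1.
1 divides -68, so solutions exist.
Back-substitute for Bézout coefficients:
  1 = 7 - 2*3
  ... = 223*(159) + 554*(-64)
Scale by -68/1 = -68: (a₀, b₀) = (-10812, 4352).
General solution: a = -10812 + 554t, b = 4352 - 223t for integer t.
a ≥ 0: smallest is -10812 mod 554 = 268 (at t = 20), with b = -108.

268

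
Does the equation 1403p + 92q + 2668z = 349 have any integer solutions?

gcd(1403, 92):
  1403 = 15*92 + 23
  92 = 4*23
so gcd(1403, 92) = 23.
gcd(23, 2668) = 23.
23 does not divide 349 (remainder 4), so no integer solutions.

no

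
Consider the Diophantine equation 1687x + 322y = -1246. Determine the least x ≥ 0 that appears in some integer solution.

gcd(1687, 322):
  1687 = 5×322 + 77
  322 = 4×77 + 14
  77 = 5×14 + 7
  14 = 2×7
so gcd(1687, 322) = 7.
7 divides -1246, so solutions exist.
Back-substitute for Bézout coefficients:
  7 = 77 - 5×14
  ... = 1687×(21) + 322×(-110)
Scale by -1246/7 = -178: (x₀, y₀) = (-3738, 19580).
General solution: x = -3738 + 46t, y = 19580 - 241t for integer t.
x ≥ 0: smallest is -3738 mod 46 = 34 (at t = 82), with y = -182.

34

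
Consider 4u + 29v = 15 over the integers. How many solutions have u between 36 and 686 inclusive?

23

gcd(29, 4) = 1.
By Bézout, 4*(-7) + 29*(1) = 1.
Particular solution: (11, -1).
General solution: u = 11 + 29t, v = -1 - 4t for integer t.
36 ≤ 11 + 29t ≤ 686 gives t ∈ [1, 23], which is 23 values.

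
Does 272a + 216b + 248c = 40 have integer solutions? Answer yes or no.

yes

gcd(272, 216) = 8  (272 = 1·216 + 56, 216 = 3·56 + 48, 56 = 1·48 + 8, 48 = 6·8).
gcd(8, 248) = 8.
8 divides 40, so integer solutions exist.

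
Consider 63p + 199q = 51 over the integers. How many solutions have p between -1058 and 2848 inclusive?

gcd(199, 63) = 1  (199 = 3×63 + 10, 63 = 6×10 + 3, 10 = 3×3 + 1, 3 = 3×1).
Back-substituting, 63×(-60) + 199×(19) = 1.
Scale by 51: particular solution (-3060, 969); reduce p mod 199: (124, -39).
General solution: p = 124 + 199t, q = -39 - 63t for integer t.
-1058 ≤ 124 + 199t ≤ 2848 gives t ∈ [-5, 13], which is 19 values.

19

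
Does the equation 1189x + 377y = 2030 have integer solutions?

yes

gcd(1189, 377) = 29.
29 divides 2030, so integer solutions exist.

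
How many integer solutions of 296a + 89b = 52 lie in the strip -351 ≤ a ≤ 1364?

20

gcd(296, 89) = 1.
By Bézout, 296·(43) + 89·(-143) = 1.
Particular solution: (11, -36).
General solution: a = 11 + 89t, b = -36 - 296t for integer t.
-351 ≤ 11 + 89t ≤ 1364 gives t ∈ [-4, 15], which is 20 values.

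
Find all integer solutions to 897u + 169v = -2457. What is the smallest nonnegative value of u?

8

gcd(897, 169) = 13  (897 = 5·169 + 52, 169 = 3·52 + 13, 52 = 4·13).
13 divides -2457, so solutions exist.
Back-substituting, 897·(-3) + 169·(16) = 13.
Scale by -2457/13 = -189: (u₀, v₀) = (567, -3024).
General solution: u = 567 + 13t, v = -3024 - 69t for integer t.
u ≥ 0: smallest is 567 mod 13 = 8 (at t = -43), with v = -57.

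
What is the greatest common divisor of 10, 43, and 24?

1

gcd(43, 10) = 1.
gcd(1, 24) = 1.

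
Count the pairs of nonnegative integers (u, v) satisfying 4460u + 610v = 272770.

gcd(4460, 610) = 10  (4460 = 7*610 + 190, 610 = 3*190 + 40, 190 = 4*40 + 30, 40 = 1*30 + 10, 30 = 3*10).
Back-substituting, 4460*(-16) + 610*(117) = 10.
Scale by 27277: one solution is (-436432, 3191409). Reduce u mod 61: (23, 279).
General: u = 23 + 61t, v = 279 - 446t.
u ≥ 0 ⇒ t ≥ 0; v ≥ 0 ⇒ t ≤ 0. So t ∈ [0, 0]: 1 solution.

1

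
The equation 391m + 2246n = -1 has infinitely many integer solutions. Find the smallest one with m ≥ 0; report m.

247

gcd(2246, 391) = 1  (2246 = 5*391 + 291, 391 = 1*291 + 100, 291 = 2*100 + 91, 100 = 1*91 + 9, 91 = 10*9 + 1, 9 = 9*1).
1 divides -1, so solutions exist.
Back-substituting, 391*(-247) + 2246*(43) = 1.
Scale by -1/1 = -1: (m₀, n₀) = (247, -43).
General solution: m = 247 + 2246t, n = -43 - 391t for integer t.
m ≥ 0: smallest is 247 mod 2246 = 247 (at t = 0), with n = -43.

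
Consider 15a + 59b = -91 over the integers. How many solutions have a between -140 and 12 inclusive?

gcd(59, 15) = 1.
By Bézout, 15·(4) + 59·(-1) = 1.
Particular solution: (49, -14).
General solution: a = 49 + 59t, b = -14 - 15t for integer t.
-140 ≤ 49 + 59t ≤ 12 gives t ∈ [-3, -1], which is 3 values.

3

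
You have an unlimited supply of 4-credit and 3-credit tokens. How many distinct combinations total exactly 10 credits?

1

Need nonnegative integers with 4j + 3k = 10.
gcd(4, 3) = 1, and 4·(1) + 3·(-1) = 1.
So (j₀, k₀) = (10, -10); general j = 10 + 3t, k = -10 - 4t.
j ≥ 0 ⇒ t ≥ -3; k ≥ 0 ⇒ t ≤ -3. That's 1 value of t.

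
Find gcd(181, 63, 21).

gcd(181, 63):
  181 = 2·63 + 55
  63 = 1·55 + 8
  55 = 6·8 + 7
  8 = 1·7 + 1
  7 = 7·1
so gcd(181, 63) = 1.
gcd(1, 21) = 1.

1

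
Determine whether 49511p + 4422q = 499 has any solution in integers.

gcd(49511, 4422) = 11.
11 does not divide 499 (remainder 4), so no integer solutions.

no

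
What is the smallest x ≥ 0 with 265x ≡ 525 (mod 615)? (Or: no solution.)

gcd(615, 265) = 5  (615 = 2·265 + 85, 265 = 3·85 + 10, 85 = 8·10 + 5, 10 = 2·5).
5 divides 525, so solutions exist.
Back-substituting, 265·(-58) + 615·(25) = 5.
So 265·(-58) ≡ 5 (mod 615); multiply by 105: x ≡ -6090 (mod 123).
Smallest nonnegative: x = -6090 mod 123 = 60.

60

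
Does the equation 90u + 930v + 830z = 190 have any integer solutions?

gcd(930, 90) = 30.
gcd(30, 830) = 10.
10 divides 190, so integer solutions exist.

yes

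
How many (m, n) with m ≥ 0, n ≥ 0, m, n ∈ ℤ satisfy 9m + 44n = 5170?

gcd(44, 9) = 1.
By Bézout, 9·(5) + 44·(-1) = 1.
One solution: (22, 113).
General: m = 22 + 44t, n = 113 - 9t.
m ≥ 0 ⇒ t ≥ 0; n ≥ 0 ⇒ t ≤ 12. So t ∈ [0, 12]: 13 solutions.

13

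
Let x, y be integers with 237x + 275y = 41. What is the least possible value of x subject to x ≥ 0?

gcd(275, 237) = 1  (275 = 1×237 + 38, 237 = 6×38 + 9, 38 = 4×9 + 2, 9 = 4×2 + 1, 2 = 2×1).
1 divides 41, so solutions exist.
Back-substituting, 237×(123) + 275×(-106) = 1.
Scale by 41/1 = 41: (x₀, y₀) = (5043, -4346).
General solution: x = 5043 + 275t, y = -4346 - 237t for integer t.
x ≥ 0: smallest is 5043 mod 275 = 93 (at t = -18), with y = -80.

93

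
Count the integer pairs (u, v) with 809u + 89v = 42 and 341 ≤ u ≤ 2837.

gcd(809, 89) = 1  (809 = 9·89 + 8, 89 = 11·8 + 1, 8 = 8·1).
Back-substituting, 809·(-11) + 89·(100) = 1.
Scale by 42: particular solution (-462, 4200); reduce u mod 89: (72, -654).
General solution: u = 72 + 89t, v = -654 - 809t for integer t.
341 ≤ 72 + 89t ≤ 2837 gives t ∈ [4, 31], which is 28 values.

28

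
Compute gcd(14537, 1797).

gcd(14537, 1797):
  14537 = 8·1797 + 161
  1797 = 11·161 + 26
  161 = 6·26 + 5
  26 = 5·5 + 1
  5 = 5·1
so gcd(14537, 1797) = 1.

1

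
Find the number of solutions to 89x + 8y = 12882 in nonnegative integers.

gcd(89, 8) = 1  (89 = 11*8 + 1, 8 = 8*1).
Back-substituting, 89*(1) + 8*(-11) = 1.
Scale by 12882: one solution is (12882, -141702). Reduce x mod 8: (2, 1588).
General: x = 2 + 8t, y = 1588 - 89t.
x ≥ 0 ⇒ t ≥ 0; y ≥ 0 ⇒ t ≤ 17. So t ∈ [0, 17]: 18 solutions.

18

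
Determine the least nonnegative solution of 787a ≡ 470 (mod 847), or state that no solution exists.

gcd(847, 787) = 1  (847 = 1·787 + 60, 787 = 13·60 + 7, 60 = 8·7 + 4, 7 = 1·4 + 3, 4 = 1·3 + 1, 3 = 3·1).
1 divides 470, so solutions exist.
Back-substituting, 787·(-240) + 847·(223) = 1.
So 787·(-240) ≡ 1 (mod 847); multiply by 470: a ≡ -112800 (mod 847).
Smallest nonnegative: a = -112800 mod 847 = 698.

698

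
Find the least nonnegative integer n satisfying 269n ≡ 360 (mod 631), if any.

379

gcd(631, 269) = 1.
1 divides 360, so solutions exist.
By Bézout, 269*(-190) + 631*(81) = 1.
So 269*(-190) ≡ 1 (mod 631); multiply by 360: n ≡ -68400 (mod 631).
Smallest nonnegative: n = -68400 mod 631 = 379.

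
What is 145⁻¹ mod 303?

gcd(303, 145) = 1  (303 = 2*145 + 13, 145 = 11*13 + 2, 13 = 6*2 + 1, 2 = 2*1).
Back-substituting, 145*(-140) + 303*(67) = 1.
So 145*-140 ≡ 1 (mod 303), and -140 mod 303 = 163.

163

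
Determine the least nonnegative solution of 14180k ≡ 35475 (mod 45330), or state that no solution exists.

no solution

gcd(45330, 14180) = 10  (45330 = 3*14180 + 2790, 14180 = 5*2790 + 230, 2790 = 12*230 + 30, 230 = 7*30 + 20, 30 = 1*20 + 10, 20 = 2*10).
10 does not divide 35475, so the congruence has no solution.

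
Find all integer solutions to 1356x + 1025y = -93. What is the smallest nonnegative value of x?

297

gcd(1356, 1025):
  1356 = 1*1025 + 331
  1025 = 3*331 + 32
  331 = 10*32 + 11
  32 = 2*11 + 10
  11 = 1*10 + 1
  10 = 10*1
so gcd(1356, 1025) = 1.
1 divides -93, so solutions exist.
Back-substitute for Bézout coefficients:
  1 = 11 - 1*10
  ... = 1356*(96) + 1025*(-127)
Scale by -93/1 = -93: (x₀, y₀) = (-8928, 11811).
General solution: x = -8928 + 1025t, y = 11811 - 1356t for integer t.
x ≥ 0: smallest is -8928 mod 1025 = 297 (at t = 9), with y = -393.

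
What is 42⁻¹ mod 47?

gcd(47, 42) = 1  (47 = 1·42 + 5, 42 = 8·5 + 2, 5 = 2·2 + 1, 2 = 2·1).
Back-substituting, 42·(-19) + 47·(17) = 1.
So 42·-19 ≡ 1 (mod 47), and -19 mod 47 = 28.

28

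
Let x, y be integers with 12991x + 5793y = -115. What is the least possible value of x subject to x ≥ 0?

371

gcd(12991, 5793):
  12991 = 2×5793 + 1405
  5793 = 4×1405 + 173
  1405 = 8×173 + 21
  173 = 8×21 + 5
  21 = 4×5 + 1
  5 = 5×1
so gcd(12991, 5793) = 1.
1 divides -115, so solutions exist.
Back-substitute for Bézout coefficients:
  1 = 21 - 4×5
  ... = 12991×(1105) + 5793×(-2478)
Scale by -115/1 = -115: (x₀, y₀) = (-127075, 284970).
General solution: x = -127075 + 5793t, y = 284970 - 12991t for integer t.
x ≥ 0: smallest is -127075 mod 5793 = 371 (at t = 22), with y = -832.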